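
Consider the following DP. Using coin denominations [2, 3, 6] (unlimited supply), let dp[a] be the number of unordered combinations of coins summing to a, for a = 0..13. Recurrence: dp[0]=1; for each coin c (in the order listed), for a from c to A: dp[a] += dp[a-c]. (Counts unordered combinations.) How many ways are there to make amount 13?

3

after  coin     0     1     2     3     4     5     6     7     8     9    10    11    12    13
          2     1     0     1     0     1     0     1     0     1     0     1     0     1     0
          3     1     0     1     1     1     1     2     1     2     2     2     2     3     2
          6     1     0     1     1     1     1     3     1     3     3     3     3     6     3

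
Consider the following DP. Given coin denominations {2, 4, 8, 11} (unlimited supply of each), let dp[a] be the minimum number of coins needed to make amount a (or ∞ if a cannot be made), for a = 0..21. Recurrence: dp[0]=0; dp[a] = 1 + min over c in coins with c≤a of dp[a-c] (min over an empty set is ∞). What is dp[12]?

2

 a  0  1  2  3  4  5  6  7  8  9 10 11 12 13 14 15 16 17 18 19 20 21
dp  0  -  1  -  1  -  2  -  1  -  2  1  2  2  3  2  2  3  3  2  3  3
(- denotes ∞ / unreachable)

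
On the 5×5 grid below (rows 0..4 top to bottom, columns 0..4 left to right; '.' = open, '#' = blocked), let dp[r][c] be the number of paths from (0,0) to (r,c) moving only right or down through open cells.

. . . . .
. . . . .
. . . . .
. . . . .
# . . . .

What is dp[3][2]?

r\c   0   1   2   3   4
  0   1   1   1   1   1
  1   1   2   3   4   5
  2   1   3   6  10  15
  3   1   4  10  20  35
  4   0   4  14  34  69

10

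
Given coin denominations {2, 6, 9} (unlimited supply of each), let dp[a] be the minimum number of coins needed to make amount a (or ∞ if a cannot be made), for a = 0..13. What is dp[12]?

 a  0  1  2  3  4  5  6  7  8  9 10 11 12 13
dp  0  -  1  -  2  -  1  -  2  1  3  2  2  3
(- denotes ∞ / unreachable)

2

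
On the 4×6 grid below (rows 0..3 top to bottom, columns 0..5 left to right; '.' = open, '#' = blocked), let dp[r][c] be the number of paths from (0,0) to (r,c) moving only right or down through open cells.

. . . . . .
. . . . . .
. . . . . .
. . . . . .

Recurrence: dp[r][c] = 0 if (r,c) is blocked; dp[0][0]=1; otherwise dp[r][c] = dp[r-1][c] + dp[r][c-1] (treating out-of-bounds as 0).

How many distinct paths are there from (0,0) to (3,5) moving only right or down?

r\c   0   1   2   3   4   5
  0   1   1   1   1   1   1
  1   1   2   3   4   5   6
  2   1   3   6  10  15  21
  3   1   4  10  20  35  56

56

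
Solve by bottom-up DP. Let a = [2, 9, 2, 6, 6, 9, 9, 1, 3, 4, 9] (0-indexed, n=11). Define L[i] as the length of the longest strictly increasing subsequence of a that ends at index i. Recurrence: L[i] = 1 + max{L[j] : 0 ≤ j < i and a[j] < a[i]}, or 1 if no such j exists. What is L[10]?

   i    0    1    2    3    4    5    6    7    8    9   10
a[i]    2    9    2    6    6    9    9    1    3    4    9
L[i]    1    2    1    2    2    3    3    1    2    3    4

4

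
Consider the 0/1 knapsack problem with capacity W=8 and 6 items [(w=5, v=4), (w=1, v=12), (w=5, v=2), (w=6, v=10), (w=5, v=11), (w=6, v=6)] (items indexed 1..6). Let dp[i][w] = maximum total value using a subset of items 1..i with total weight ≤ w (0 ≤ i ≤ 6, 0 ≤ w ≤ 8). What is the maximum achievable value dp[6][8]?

i\w   0   1   2   3   4   5   6   7   8
  0   0   0   0   0   0   0   0   0   0
  1   0   0   0   0   0   4   4   4   4
  2   0  12  12  12  12  12  16  16  16
  3   0  12  12  12  12  12  16  16  16
  4   0  12  12  12  12  12  16  22  22
  5   0  12  12  12  12  12  23  23  23
  6   0  12  12  12  12  12  23  23  23

23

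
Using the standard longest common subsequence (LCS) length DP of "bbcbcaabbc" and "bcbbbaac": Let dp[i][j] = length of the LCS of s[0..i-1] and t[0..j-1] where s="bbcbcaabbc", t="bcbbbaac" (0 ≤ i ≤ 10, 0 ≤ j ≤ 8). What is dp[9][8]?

5

   ''  b  c  b  b  b  a  a  c
''  0  0  0  0  0  0  0  0  0
 b  0  1  1  1  1  1  1  1  1
 b  0  1  1  2  2  2  2  2  2
 c  0  1  2  2  2  2  2  2  3
 b  0  1  2  3  3  3  3  3  3
 c  0  1  2  3  3  3  3  3  4
 a  0  1  2  3  3  3  4  4  4
 a  0  1  2  3  3  3  4  5  5
 b  0  1  2  3  4  4  4  5  5
 b  0  1  2  3  4  5  5  5  5
 c  0  1  2  3  4  5  5  5  6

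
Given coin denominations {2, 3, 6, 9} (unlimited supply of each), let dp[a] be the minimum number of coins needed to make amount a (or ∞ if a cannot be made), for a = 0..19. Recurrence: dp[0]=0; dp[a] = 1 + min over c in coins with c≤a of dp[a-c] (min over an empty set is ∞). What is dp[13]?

 a  0  1  2  3  4  5  6  7  8  9 10 11 12 13 14 15 16 17 18 19
dp  0  -  1  1  2  2  1  3  2  1  3  2  2  3  3  2  4  3  2  4
(- denotes ∞ / unreachable)

3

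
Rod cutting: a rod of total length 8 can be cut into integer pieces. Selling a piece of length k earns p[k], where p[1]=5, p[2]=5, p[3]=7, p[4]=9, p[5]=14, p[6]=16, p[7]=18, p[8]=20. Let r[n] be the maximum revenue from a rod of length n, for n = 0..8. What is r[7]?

   n    0    1    2    3    4    5    6    7    8
r[n]    0    5   10   15   20   25   30   35   40

35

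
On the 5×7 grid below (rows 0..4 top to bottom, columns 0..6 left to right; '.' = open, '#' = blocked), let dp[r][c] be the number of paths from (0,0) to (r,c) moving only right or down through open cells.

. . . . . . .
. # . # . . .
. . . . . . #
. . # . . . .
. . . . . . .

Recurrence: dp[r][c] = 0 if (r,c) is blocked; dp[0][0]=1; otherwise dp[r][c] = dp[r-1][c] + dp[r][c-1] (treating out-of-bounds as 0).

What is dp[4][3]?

r\c   0   1   2   3   4   5   6
  0   1   1   1   1   1   1   1
  1   1   0   1   0   1   2   3
  2   1   1   2   2   3   5   0
  3   1   2   0   2   5  10  10
  4   1   3   3   5  10  20  30

5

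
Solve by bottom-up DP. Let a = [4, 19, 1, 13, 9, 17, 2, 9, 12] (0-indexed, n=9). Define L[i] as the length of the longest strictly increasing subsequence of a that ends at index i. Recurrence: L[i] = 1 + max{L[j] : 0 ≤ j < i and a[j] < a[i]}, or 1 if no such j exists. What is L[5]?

   i    0    1    2    3    4    5    6    7    8
a[i]    4   19    1   13    9   17    2    9   12
L[i]    1    2    1    2    2    3    2    3    4

3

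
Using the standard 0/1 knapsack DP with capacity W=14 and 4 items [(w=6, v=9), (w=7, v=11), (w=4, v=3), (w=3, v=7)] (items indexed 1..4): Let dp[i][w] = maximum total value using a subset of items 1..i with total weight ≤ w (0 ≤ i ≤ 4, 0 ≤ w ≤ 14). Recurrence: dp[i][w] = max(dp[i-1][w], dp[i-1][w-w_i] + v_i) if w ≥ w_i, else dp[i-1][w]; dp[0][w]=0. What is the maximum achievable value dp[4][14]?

21

i\w   0   1   2   3   4   5   6   7   8   9  10  11  12  13  14
  0   0   0   0   0   0   0   0   0   0   0   0   0   0   0   0
  1   0   0   0   0   0   0   9   9   9   9   9   9   9   9   9
  2   0   0   0   0   0   0   9  11  11  11  11  11  11  20  20
  3   0   0   0   0   3   3   9  11  11  11  12  14  14  20  20
  4   0   0   0   7   7   7   9  11  11  16  18  18  18  20  21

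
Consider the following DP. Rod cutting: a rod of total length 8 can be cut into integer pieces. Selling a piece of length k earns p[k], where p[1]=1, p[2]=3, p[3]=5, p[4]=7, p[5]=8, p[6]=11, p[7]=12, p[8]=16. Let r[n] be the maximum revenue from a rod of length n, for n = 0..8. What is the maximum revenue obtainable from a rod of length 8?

   n    0    1    2    3    4    5    6    7    8
r[n]    0    1    3    5    7    8   11   12   16

16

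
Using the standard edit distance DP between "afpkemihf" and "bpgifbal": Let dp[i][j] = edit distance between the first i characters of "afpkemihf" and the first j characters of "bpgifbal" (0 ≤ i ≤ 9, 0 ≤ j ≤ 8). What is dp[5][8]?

   ''  b  p  g  i  f  b  a  l
''  0  1  2  3  4  5  6  7  8
 a  1  1  2  3  4  5  6  6  7
 f  2  2  2  3  4  4  5  6  7
 p  3  3  2  3  4  5  5  6  7
 k  4  4  3  3  4  5  6  6  7
 e  5  5  4  4  4  5  6  7  7
 m  6  6  5  5  5  5  6  7  8
 i  7  7  6  6  5  6  6  7  8
 h  8  8  7  7  6  6  7  7  8
 f  9  9  8  8  7  6  7  8  8

7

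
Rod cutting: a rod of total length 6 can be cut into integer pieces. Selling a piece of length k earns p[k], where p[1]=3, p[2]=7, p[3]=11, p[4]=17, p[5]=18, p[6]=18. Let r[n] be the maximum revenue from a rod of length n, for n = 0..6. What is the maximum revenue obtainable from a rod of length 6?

24

   n    0    1    2    3    4    5    6
r[n]    0    3    7   11   17   20   24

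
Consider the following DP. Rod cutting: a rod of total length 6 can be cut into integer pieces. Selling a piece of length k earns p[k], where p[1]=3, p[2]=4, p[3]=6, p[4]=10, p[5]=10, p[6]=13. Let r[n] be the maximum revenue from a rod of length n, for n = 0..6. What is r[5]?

15

   n    0    1    2    3    4    5    6
r[n]    0    3    6    9   12   15   18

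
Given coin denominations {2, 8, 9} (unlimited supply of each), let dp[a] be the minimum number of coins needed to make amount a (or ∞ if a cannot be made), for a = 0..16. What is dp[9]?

 a  0  1  2  3  4  5  6  7  8  9 10 11 12 13 14 15 16
dp  0  -  1  -  2  -  3  -  1  1  2  2  3  3  4  4  2
(- denotes ∞ / unreachable)

1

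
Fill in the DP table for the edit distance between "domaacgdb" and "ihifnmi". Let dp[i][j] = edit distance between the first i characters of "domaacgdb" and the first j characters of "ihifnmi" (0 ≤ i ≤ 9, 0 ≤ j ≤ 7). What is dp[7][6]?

7

   ''  i  h  i  f  n  m  i
''  0  1  2  3  4  5  6  7
 d  1  1  2  3  4  5  6  7
 o  2  2  2  3  4  5  6  7
 m  3  3  3  3  4  5  5  6
 a  4  4  4  4  4  5  6  6
 a  5  5  5  5  5  5  6  7
 c  6  6  6  6  6  6  6  7
 g  7  7  7  7  7  7  7  7
 d  8  8  8  8  8  8  8  8
 b  9  9  9  9  9  9  9  9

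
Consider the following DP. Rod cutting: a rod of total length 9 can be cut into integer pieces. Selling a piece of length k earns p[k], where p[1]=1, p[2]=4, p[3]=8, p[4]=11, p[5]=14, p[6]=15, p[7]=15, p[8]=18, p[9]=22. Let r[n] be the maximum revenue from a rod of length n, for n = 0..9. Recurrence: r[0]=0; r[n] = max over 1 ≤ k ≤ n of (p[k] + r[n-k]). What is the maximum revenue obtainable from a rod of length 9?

   n    0    1    2    3    4    5    6    7    8    9
r[n]    0    1    4    8   11   14   16   19   22   25

25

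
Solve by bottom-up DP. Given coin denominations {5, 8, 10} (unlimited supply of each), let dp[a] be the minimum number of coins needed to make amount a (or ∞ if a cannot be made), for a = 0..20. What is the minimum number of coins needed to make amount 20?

2

 a  0  1  2  3  4  5  6  7  8  9 10 11 12 13 14 15 16 17 18 19 20
dp  0  -  -  -  -  1  -  -  1  -  1  -  -  2  -  2  2  -  2  -  2
(- denotes ∞ / unreachable)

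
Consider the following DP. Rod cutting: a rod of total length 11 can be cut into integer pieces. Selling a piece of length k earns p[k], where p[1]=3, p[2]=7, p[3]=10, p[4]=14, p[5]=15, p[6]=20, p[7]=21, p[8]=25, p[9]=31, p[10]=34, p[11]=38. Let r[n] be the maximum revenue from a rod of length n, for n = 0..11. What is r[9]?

   n    0    1    2    3    4    5    6    7    8    9   10   11
r[n]    0    3    7   10   14   17   21   24   28   31   35   38

31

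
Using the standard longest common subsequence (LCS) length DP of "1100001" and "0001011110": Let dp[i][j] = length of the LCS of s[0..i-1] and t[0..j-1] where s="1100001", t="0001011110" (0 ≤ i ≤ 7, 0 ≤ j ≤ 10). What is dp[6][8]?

4

   ''  0  0  0  1  0  1  1  1  1  0
''  0  0  0  0  0  0  0  0  0  0  0
 1  0  0  0  0  1  1  1  1  1  1  1
 1  0  0  0  0  1  1  2  2  2  2  2
 0  0  1  1  1  1  2  2  2  2  2  3
 0  0  1  2  2  2  2  2  2  2  2  3
 0  0  1  2  3  3  3  3  3  3  3  3
 0  0  1  2  3  3  4  4  4  4  4  4
 1  0  1  2  3  4  4  5  5  5  5  5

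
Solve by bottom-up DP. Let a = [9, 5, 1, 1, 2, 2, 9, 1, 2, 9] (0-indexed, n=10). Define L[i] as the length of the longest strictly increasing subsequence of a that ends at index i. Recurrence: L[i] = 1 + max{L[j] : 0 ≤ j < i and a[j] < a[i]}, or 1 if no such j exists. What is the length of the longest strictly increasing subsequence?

3

   i    0    1    2    3    4    5    6    7    8    9
a[i]    9    5    1    1    2    2    9    1    2    9
L[i]    1    1    1    1    2    2    3    1    2    3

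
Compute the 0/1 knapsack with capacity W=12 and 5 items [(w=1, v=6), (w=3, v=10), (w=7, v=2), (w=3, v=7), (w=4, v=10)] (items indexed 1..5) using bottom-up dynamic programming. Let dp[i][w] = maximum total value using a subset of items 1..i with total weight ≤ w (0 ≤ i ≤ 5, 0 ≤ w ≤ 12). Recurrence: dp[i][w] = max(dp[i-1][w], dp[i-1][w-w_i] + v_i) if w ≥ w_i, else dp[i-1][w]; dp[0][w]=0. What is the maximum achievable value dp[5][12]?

33

i\w   0   1   2   3   4   5   6   7   8   9  10  11  12
  0   0   0   0   0   0   0   0   0   0   0   0   0   0
  1   0   6   6   6   6   6   6   6   6   6   6   6   6
  2   0   6   6  10  16  16  16  16  16  16  16  16  16
  3   0   6   6  10  16  16  16  16  16  16  16  18  18
  4   0   6   6  10  16  16  17  23  23  23  23  23  23
  5   0   6   6  10  16  16  17  23  26  26  27  33  33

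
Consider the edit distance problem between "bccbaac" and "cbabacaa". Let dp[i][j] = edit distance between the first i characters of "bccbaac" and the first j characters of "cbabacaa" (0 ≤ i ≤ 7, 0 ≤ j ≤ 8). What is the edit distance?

5

   ''  c  b  a  b  a  c  a  a
''  0  1  2  3  4  5  6  7  8
 b  1  1  1  2  3  4  5  6  7
 c  2  1  2  2  3  4  4  5  6
 c  3  2  2  3  3  4  4  5  6
 b  4  3  2  3  3  4  5  5  6
 a  5  4  3  2  3  3  4  5  5
 a  6  5  4  3  3  3  4  4  5
 c  7  6  5  4  4  4  3  4  5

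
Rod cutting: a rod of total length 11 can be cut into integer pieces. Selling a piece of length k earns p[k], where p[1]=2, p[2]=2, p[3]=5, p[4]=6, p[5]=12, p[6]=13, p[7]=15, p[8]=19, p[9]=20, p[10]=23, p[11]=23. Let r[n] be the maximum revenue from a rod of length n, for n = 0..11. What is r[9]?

21

   n    0    1    2    3    4    5    6    7    8    9   10   11
r[n]    0    2    4    6    8   12   14   16   19   21   24   26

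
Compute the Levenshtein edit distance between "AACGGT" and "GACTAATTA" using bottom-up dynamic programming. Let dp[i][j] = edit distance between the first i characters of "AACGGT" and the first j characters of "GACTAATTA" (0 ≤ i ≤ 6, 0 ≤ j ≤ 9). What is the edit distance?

6

   ''  G  A  C  T  A  A  T  T  A
''  0  1  2  3  4  5  6  7  8  9
 A  1  1  1  2  3  4  5  6  7  8
 A  2  2  1  2  3  3  4  5  6  7
 C  3  3  2  1  2  3  4  5  6  7
 G  4  3  3  2  2  3  4  5  6  7
 G  5  4  4  3  3  3  4  5  6  7
 T  6  5  5  4  3  4  4  4  5  6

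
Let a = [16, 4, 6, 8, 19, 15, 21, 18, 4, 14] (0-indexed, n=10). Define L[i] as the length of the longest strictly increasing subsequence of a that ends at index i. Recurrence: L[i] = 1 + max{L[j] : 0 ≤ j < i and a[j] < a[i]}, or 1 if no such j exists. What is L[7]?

   i    0    1    2    3    4    5    6    7    8    9
a[i]   16    4    6    8   19   15   21   18    4   14
L[i]    1    1    2    3    4    4    5    5    1    4

5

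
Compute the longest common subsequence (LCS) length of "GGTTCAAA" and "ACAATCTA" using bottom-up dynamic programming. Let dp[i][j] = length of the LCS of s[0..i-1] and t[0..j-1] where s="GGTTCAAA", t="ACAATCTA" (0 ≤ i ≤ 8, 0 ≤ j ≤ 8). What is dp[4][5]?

   ''  A  C  A  A  T  C  T  A
''  0  0  0  0  0  0  0  0  0
 G  0  0  0  0  0  0  0  0  0
 G  0  0  0  0  0  0  0  0  0
 T  0  0  0  0  0  1  1  1  1
 T  0  0  0  0  0  1  1  2  2
 C  0  0  1  1  1  1  2  2  2
 A  0  1  1  2  2  2  2  2  3
 A  0  1  1  2  3  3  3  3  3
 A  0  1  1  2  3  3  3  3  4

1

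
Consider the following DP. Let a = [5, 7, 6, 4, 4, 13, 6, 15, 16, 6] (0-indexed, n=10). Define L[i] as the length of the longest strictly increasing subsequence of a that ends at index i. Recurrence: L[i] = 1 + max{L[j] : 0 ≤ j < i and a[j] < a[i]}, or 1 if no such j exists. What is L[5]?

3

   i    0    1    2    3    4    5    6    7    8    9
a[i]    5    7    6    4    4   13    6   15   16    6
L[i]    1    2    2    1    1    3    2    4    5    2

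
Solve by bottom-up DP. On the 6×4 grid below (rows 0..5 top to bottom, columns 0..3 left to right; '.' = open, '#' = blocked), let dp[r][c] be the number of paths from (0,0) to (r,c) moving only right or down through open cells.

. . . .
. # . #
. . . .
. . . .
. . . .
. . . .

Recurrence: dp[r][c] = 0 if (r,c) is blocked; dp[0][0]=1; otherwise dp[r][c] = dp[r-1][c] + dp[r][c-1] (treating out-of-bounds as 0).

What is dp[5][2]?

11

r\c   0   1   2   3
  0   1   1   1   1
  1   1   0   1   0
  2   1   1   2   2
  3   1   2   4   6
  4   1   3   7  13
  5   1   4  11  24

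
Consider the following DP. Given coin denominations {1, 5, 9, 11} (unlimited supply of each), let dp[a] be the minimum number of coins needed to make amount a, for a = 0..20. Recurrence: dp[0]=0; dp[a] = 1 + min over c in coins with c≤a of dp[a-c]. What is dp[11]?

1

 a  0  1  2  3  4  5  6  7  8  9 10 11 12 13 14 15 16 17 18 19 20
dp  0  1  2  3  4  1  2  3  4  1  2  1  2  3  2  3  2  3  2  3  2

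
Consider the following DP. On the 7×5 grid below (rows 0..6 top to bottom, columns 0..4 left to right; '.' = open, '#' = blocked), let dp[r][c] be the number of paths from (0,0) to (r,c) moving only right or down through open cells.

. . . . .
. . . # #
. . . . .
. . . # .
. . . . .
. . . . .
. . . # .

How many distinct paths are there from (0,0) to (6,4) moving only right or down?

57

r\c   0   1   2   3   4
  0   1   1   1   1   1
  1   1   2   3   0   0
  2   1   3   6   6   6
  3   1   4  10   0   6
  4   1   5  15  15  21
  5   1   6  21  36  57
  6   1   7  28   0  57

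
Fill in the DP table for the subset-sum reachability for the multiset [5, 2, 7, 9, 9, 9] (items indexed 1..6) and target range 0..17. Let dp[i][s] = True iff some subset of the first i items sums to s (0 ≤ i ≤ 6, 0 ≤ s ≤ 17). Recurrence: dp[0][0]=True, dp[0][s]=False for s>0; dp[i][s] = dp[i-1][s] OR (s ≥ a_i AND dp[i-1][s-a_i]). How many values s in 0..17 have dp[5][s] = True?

i\s   0   1   2   3   4   5   6   7   8   9  10  11  12  13  14  15  16  17
  0   T   F   F   F   F   F   F   F   F   F   F   F   F   F   F   F   F   F
  1   T   F   F   F   F   T   F   F   F   F   F   F   F   F   F   F   F   F
  2   T   F   T   F   F   T   F   T   F   F   F   F   F   F   F   F   F   F
  3   T   F   T   F   F   T   F   T   F   T   F   F   T   F   T   F   F   F
  4   T   F   T   F   F   T   F   T   F   T   F   T   T   F   T   F   T   F
  5   T   F   T   F   F   T   F   T   F   T   F   T   T   F   T   F   T   F
  6   T   F   T   F   F   T   F   T   F   T   F   T   T   F   T   F   T   F

9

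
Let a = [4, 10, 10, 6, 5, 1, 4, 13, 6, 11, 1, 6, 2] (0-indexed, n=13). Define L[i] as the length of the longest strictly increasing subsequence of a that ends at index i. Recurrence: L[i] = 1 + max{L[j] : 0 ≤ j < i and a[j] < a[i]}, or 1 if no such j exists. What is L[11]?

3

   i    0    1    2    3    4    5    6    7    8    9   10   11   12
a[i]    4   10   10    6    5    1    4   13    6   11    1    6    2
L[i]    1    2    2    2    2    1    2    3    3    4    1    3    2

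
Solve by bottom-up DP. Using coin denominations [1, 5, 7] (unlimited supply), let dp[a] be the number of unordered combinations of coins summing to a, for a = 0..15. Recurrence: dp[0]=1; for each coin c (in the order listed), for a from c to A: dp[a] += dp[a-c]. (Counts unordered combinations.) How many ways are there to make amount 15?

7

after  coin     0     1     2     3     4     5     6     7     8     9    10    11    12    13    14    15
          1     1     1     1     1     1     1     1     1     1     1     1     1     1     1     1     1
          5     1     1     1     1     1     2     2     2     2     2     3     3     3     3     3     4
          7     1     1     1     1     1     2     2     3     3     3     4     4     5     5     6     7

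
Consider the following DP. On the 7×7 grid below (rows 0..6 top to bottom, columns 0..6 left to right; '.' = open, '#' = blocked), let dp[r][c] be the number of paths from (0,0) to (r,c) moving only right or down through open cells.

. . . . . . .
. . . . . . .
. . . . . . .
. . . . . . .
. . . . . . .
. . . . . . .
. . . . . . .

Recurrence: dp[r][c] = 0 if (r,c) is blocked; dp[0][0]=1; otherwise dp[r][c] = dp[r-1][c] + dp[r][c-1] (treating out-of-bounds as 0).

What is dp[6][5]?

r\c   0   1   2   3   4   5   6
  0   1   1   1   1   1   1   1
  1   1   2   3   4   5   6   7
  2   1   3   6  10  15  21  28
  3   1   4  10  20  35  56  84
  4   1   5  15  35  70 126 210
  5   1   6  21  56 126 252 462
  6   1   7  28  84 210 462 924

462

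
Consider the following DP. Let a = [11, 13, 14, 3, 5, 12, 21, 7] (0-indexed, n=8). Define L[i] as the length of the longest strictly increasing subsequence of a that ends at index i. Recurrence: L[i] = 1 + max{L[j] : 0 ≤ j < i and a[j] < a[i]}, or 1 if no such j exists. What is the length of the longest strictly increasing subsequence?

   i    0    1    2    3    4    5    6    7
a[i]   11   13   14    3    5   12   21    7
L[i]    1    2    3    1    2    3    4    3

4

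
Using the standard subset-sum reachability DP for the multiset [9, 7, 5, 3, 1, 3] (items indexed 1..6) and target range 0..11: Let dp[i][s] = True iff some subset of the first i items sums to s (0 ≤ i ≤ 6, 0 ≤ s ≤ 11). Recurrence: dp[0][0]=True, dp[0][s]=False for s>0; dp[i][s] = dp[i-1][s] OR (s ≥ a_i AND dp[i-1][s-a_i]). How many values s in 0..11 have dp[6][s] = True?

i\s   0   1   2   3   4   5   6   7   8   9  10  11
  0   T   F   F   F   F   F   F   F   F   F   F   F
  1   T   F   F   F   F   F   F   F   F   T   F   F
  2   T   F   F   F   F   F   F   T   F   T   F   F
  3   T   F   F   F   F   T   F   T   F   T   F   F
  4   T   F   F   T   F   T   F   T   T   T   T   F
  5   T   T   F   T   T   T   T   T   T   T   T   T
  6   T   T   F   T   T   T   T   T   T   T   T   T

11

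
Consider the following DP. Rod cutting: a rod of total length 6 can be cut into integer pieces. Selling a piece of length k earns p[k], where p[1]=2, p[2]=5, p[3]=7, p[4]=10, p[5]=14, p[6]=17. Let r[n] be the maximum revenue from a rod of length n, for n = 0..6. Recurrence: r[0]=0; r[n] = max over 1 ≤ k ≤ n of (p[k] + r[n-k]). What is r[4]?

10

   n    0    1    2    3    4    5    6
r[n]    0    2    5    7   10   14   17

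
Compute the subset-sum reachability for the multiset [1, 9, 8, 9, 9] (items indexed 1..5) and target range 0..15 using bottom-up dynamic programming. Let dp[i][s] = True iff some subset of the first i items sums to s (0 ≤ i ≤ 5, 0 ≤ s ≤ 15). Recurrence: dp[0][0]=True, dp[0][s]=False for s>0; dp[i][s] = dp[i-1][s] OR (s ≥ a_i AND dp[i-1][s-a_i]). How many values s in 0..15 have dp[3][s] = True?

5

i\s   0   1   2   3   4   5   6   7   8   9  10  11  12  13  14  15
  0   T   F   F   F   F   F   F   F   F   F   F   F   F   F   F   F
  1   T   T   F   F   F   F   F   F   F   F   F   F   F   F   F   F
  2   T   T   F   F   F   F   F   F   F   T   T   F   F   F   F   F
  3   T   T   F   F   F   F   F   F   T   T   T   F   F   F   F   F
  4   T   T   F   F   F   F   F   F   T   T   T   F   F   F   F   F
  5   T   T   F   F   F   F   F   F   T   T   T   F   F   F   F   F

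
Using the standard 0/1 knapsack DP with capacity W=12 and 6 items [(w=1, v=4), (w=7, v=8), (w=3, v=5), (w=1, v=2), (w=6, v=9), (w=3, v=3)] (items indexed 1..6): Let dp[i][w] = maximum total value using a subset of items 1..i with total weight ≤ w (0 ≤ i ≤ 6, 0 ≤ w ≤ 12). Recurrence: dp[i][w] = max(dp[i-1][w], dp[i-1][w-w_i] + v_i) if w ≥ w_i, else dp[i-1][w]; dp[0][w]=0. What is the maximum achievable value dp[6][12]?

20

i\w   0   1   2   3   4   5   6   7   8   9  10  11  12
  0   0   0   0   0   0   0   0   0   0   0   0   0   0
  1   0   4   4   4   4   4   4   4   4   4   4   4   4
  2   0   4   4   4   4   4   4   8  12  12  12  12  12
  3   0   4   4   5   9   9   9   9  12  12  13  17  17
  4   0   4   6   6   9  11  11  11  12  14  14  17  19
  5   0   4   6   6   9  11  11  13  15  15  18  20  20
  6   0   4   6   6   9  11  11  13  15  15  18  20  20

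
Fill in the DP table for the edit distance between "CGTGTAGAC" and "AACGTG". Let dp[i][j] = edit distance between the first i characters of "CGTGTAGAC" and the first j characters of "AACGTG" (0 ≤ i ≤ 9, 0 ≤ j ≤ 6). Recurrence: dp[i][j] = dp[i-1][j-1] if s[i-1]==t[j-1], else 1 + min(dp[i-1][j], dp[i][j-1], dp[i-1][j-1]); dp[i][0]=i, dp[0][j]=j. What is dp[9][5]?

   ''  A  A  C  G  T  G
''  0  1  2  3  4  5  6
 C  1  1  2  2  3  4  5
 G  2  2  2  3  2  3  4
 T  3  3  3  3  3  2  3
 G  4  4  4  4  3  3  2
 T  5  5  5  5  4  3  3
 A  6  5  5  6  5  4  4
 G  7  6  6  6  6  5  4
 A  8  7  6  7  7  6  5
 C  9  8  7  6  7  7  6

7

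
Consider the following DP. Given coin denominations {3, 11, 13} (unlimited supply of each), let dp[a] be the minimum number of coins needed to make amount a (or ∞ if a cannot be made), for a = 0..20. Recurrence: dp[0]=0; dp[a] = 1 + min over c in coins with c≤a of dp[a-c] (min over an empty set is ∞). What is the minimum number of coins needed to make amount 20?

 a  0  1  2  3  4  5  6  7  8  9 10 11 12 13 14 15 16 17 18 19 20
dp  0  -  -  1  -  -  2  -  -  3  -  1  4  1  2  5  2  3  6  3  4
(- denotes ∞ / unreachable)

4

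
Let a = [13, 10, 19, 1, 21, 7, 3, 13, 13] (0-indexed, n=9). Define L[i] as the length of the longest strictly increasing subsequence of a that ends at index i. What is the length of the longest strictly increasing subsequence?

3

   i    0    1    2    3    4    5    6    7    8
a[i]   13   10   19    1   21    7    3   13   13
L[i]    1    1    2    1    3    2    2    3    3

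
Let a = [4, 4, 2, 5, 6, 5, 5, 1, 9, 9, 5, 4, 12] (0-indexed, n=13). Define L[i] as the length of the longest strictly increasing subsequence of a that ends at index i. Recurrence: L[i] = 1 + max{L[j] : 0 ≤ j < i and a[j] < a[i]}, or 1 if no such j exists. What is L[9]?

   i    0    1    2    3    4    5    6    7    8    9   10   11   12
a[i]    4    4    2    5    6    5    5    1    9    9    5    4   12
L[i]    1    1    1    2    3    2    2    1    4    4    2    2    5

4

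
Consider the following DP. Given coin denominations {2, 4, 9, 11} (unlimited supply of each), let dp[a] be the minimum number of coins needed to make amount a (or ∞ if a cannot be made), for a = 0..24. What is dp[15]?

 a  0  1  2  3  4  5  6  7  8  9 10 11 12 13 14 15 16 17 18 19 20 21 22 23 24
dp  0  -  1  -  1  -  2  -  2  1  3  1  3  2  4  2  4  3  2  3  2  4  2  4  3
(- denotes ∞ / unreachable)

2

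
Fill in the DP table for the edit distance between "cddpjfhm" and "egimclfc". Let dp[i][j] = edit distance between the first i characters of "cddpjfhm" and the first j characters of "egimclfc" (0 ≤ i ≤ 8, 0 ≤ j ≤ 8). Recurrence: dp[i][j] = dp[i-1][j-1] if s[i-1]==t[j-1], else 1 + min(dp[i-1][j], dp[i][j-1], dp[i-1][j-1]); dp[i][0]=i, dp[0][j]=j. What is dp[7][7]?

7

   ''  e  g  i  m  c  l  f  c
''  0  1  2  3  4  5  6  7  8
 c  1  1  2  3  4  4  5  6  7
 d  2  2  2  3  4  5  5  6  7
 d  3  3  3  3  4  5  6  6  7
 p  4  4  4  4  4  5  6  7  7
 j  5  5  5  5  5  5  6  7  8
 f  6  6  6  6  6  6  6  6  7
 h  7  7  7  7  7  7  7  7  7
 m  8  8  8  8  7  8  8  8  8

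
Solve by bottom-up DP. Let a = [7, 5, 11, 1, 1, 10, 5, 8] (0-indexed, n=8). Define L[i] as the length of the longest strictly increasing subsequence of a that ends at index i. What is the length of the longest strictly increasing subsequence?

   i    0    1    2    3    4    5    6    7
a[i]    7    5   11    1    1   10    5    8
L[i]    1    1    2    1    1    2    2    3

3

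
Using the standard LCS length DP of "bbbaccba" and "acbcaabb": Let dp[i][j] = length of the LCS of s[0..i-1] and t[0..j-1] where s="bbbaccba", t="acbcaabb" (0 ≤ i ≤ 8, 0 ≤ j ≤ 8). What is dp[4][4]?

   ''  a  c  b  c  a  a  b  b
''  0  0  0  0  0  0  0  0  0
 b  0  0  0  1  1  1  1  1  1
 b  0  0  0  1  1  1  1  2  2
 b  0  0  0  1  1  1  1  2  3
 a  0  1  1  1  1  2  2  2  3
 c  0  1  2  2  2  2  2  2  3
 c  0  1  2  2  3  3  3  3  3
 b  0  1  2  3  3  3  3  4  4
 a  0  1  2  3  3  4  4  4  4

1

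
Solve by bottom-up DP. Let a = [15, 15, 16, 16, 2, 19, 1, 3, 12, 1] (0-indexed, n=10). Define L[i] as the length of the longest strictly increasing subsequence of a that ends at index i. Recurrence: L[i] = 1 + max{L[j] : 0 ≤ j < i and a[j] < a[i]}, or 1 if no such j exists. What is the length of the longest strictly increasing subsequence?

3

   i    0    1    2    3    4    5    6    7    8    9
a[i]   15   15   16   16    2   19    1    3   12    1
L[i]    1    1    2    2    1    3    1    2    3    1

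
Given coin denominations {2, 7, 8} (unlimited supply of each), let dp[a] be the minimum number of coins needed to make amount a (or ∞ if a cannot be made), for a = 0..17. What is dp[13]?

 a  0  1  2  3  4  5  6  7  8  9 10 11 12 13 14 15 16 17
dp  0  -  1  -  2  -  3  1  1  2  2  3  3  4  2  2  2  3
(- denotes ∞ / unreachable)

4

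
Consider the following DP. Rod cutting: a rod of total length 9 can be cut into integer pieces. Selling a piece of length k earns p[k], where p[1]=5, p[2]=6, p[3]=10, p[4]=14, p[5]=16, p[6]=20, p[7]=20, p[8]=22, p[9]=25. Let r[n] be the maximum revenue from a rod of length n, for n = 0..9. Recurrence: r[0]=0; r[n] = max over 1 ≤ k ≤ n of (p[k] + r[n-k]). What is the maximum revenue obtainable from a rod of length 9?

45

   n    0    1    2    3    4    5    6    7    8    9
r[n]    0    5   10   15   20   25   30   35   40   45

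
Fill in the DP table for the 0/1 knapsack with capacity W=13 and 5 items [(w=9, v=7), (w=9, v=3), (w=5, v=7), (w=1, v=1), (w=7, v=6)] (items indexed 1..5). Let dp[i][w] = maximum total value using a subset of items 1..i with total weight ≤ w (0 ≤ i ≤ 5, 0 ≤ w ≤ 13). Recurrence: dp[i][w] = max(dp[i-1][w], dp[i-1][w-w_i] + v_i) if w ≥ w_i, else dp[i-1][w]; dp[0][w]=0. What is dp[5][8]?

8

i\w   0   1   2   3   4   5   6   7   8   9  10  11  12  13
  0   0   0   0   0   0   0   0   0   0   0   0   0   0   0
  1   0   0   0   0   0   0   0   0   0   7   7   7   7   7
  2   0   0   0   0   0   0   0   0   0   7   7   7   7   7
  3   0   0   0   0   0   7   7   7   7   7   7   7   7   7
  4   0   1   1   1   1   7   8   8   8   8   8   8   8   8
  5   0   1   1   1   1   7   8   8   8   8   8   8  13  14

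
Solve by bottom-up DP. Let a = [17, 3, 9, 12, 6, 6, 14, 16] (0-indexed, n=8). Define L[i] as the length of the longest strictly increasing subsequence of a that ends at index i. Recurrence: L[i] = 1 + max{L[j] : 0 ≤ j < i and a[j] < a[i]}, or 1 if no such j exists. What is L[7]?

   i    0    1    2    3    4    5    6    7
a[i]   17    3    9   12    6    6   14   16
L[i]    1    1    2    3    2    2    4    5

5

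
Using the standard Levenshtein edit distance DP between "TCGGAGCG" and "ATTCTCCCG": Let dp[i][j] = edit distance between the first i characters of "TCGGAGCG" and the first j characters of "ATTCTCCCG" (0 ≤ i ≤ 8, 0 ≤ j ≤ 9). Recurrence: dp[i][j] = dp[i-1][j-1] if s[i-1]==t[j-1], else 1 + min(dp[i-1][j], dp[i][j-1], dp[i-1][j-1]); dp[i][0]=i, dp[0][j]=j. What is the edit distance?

6

   ''  A  T  T  C  T  C  C  C  G
''  0  1  2  3  4  5  6  7  8  9
 T  1  1  1  2  3  4  5  6  7  8
 C  2  2  2  2  2  3  4  5  6  7
 G  3  3  3  3  3  3  4  5  6  6
 G  4  4  4  4  4  4  4  5  6  6
 A  5  4  5  5  5  5  5  5  6  7
 G  6  5  5  6  6  6  6  6  6  6
 C  7  6  6  6  6  7  6  6  6  7
 G  8  7  7  7  7  7  7  7  7  6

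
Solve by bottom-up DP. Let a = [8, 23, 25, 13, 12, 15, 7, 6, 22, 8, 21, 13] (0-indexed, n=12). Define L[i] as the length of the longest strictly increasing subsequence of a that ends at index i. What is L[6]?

1

   i    0    1    2    3    4    5    6    7    8    9   10   11
a[i]    8   23   25   13   12   15    7    6   22    8   21   13
L[i]    1    2    3    2    2    3    1    1    4    2    4    3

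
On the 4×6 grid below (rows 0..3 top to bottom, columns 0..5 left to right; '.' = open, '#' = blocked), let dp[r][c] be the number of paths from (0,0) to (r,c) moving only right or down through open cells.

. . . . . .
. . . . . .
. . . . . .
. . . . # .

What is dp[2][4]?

r\c   0   1   2   3   4   5
  0   1   1   1   1   1   1
  1   1   2   3   4   5   6
  2   1   3   6  10  15  21
  3   1   4  10  20   0  21

15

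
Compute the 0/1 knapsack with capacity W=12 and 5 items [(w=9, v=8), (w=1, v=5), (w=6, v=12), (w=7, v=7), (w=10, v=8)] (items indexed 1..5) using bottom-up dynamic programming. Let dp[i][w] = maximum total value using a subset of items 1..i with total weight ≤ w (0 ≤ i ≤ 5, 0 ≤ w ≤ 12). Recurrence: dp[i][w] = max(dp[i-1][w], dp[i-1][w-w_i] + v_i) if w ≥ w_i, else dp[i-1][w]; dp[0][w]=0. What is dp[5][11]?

i\w   0   1   2   3   4   5   6   7   8   9  10  11  12
  0   0   0   0   0   0   0   0   0   0   0   0   0   0
  1   0   0   0   0   0   0   0   0   0   8   8   8   8
  2   0   5   5   5   5   5   5   5   5   8  13  13  13
  3   0   5   5   5   5   5  12  17  17  17  17  17  17
  4   0   5   5   5   5   5  12  17  17  17  17  17  17
  5   0   5   5   5   5   5  12  17  17  17  17  17  17

17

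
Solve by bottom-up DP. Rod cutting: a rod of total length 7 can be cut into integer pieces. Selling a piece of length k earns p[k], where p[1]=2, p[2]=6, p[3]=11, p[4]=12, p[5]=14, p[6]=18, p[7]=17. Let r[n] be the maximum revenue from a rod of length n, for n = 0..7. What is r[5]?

   n    0    1    2    3    4    5    6    7
r[n]    0    2    6   11   13   17   22   24

17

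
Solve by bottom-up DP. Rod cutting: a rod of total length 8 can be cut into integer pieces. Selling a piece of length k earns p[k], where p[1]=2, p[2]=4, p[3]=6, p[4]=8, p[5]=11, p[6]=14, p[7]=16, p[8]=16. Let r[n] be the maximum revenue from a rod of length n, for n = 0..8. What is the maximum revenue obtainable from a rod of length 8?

   n    0    1    2    3    4    5    6    7    8
r[n]    0    2    4    6    8   11   14   16   18

18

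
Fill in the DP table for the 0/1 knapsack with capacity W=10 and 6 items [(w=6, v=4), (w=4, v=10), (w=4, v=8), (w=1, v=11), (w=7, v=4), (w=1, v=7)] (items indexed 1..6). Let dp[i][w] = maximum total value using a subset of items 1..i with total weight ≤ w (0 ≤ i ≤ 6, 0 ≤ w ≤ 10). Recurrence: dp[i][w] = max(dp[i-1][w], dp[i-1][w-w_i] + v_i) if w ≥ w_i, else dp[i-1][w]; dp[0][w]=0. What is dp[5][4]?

11

i\w   0   1   2   3   4   5   6   7   8   9  10
  0   0   0   0   0   0   0   0   0   0   0   0
  1   0   0   0   0   0   0   4   4   4   4   4
  2   0   0   0   0  10  10  10  10  10  10  14
  3   0   0   0   0  10  10  10  10  18  18  18
  4   0  11  11  11  11  21  21  21  21  29  29
  5   0  11  11  11  11  21  21  21  21  29  29
  6   0  11  18  18  18  21  28  28  28  29  36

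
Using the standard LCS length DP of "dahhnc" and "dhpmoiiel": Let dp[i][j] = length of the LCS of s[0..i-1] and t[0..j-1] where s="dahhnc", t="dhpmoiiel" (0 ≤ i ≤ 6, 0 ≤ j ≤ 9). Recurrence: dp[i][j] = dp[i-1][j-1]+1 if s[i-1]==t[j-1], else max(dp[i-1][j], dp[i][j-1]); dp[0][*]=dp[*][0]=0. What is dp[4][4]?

2

   ''  d  h  p  m  o  i  i  e  l
''  0  0  0  0  0  0  0  0  0  0
 d  0  1  1  1  1  1  1  1  1  1
 a  0  1  1  1  1  1  1  1  1  1
 h  0  1  2  2  2  2  2  2  2  2
 h  0  1  2  2  2  2  2  2  2  2
 n  0  1  2  2  2  2  2  2  2  2
 c  0  1  2  2  2  2  2  2  2  2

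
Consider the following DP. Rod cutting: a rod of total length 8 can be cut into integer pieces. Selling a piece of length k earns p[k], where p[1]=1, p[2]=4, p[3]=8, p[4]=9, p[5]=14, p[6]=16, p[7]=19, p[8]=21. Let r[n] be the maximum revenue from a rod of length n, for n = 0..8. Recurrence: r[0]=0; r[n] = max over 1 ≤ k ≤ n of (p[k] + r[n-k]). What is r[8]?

22

   n    0    1    2    3    4    5    6    7    8
r[n]    0    1    4    8    9   14   16   19   22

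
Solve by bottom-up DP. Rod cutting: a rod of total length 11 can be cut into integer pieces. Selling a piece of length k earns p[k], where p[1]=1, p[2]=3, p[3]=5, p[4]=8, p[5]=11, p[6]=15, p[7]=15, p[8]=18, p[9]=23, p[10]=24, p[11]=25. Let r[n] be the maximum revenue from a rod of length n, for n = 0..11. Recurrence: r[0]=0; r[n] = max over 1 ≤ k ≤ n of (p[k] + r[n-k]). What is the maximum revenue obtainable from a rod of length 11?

   n    0    1    2    3    4    5    6    7    8    9   10   11
r[n]    0    1    3    5    8   11   15   16   18   23   24   26

26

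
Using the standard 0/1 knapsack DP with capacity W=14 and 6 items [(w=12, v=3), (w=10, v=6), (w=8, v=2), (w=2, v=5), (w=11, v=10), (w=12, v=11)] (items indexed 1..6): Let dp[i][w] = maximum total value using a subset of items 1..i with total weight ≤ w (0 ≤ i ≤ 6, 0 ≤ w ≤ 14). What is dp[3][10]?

6

i\w   0   1   2   3   4   5   6   7   8   9  10  11  12  13  14
  0   0   0   0   0   0   0   0   0   0   0   0   0   0   0   0
  1   0   0   0   0   0   0   0   0   0   0   0   0   3   3   3
  2   0   0   0   0   0   0   0   0   0   0   6   6   6   6   6
  3   0   0   0   0   0   0   0   0   2   2   6   6   6   6   6
  4   0   0   5   5   5   5   5   5   5   5   7   7  11  11  11
  5   0   0   5   5   5   5   5   5   5   5   7  10  11  15  15
  6   0   0   5   5   5   5   5   5   5   5   7  10  11  15  16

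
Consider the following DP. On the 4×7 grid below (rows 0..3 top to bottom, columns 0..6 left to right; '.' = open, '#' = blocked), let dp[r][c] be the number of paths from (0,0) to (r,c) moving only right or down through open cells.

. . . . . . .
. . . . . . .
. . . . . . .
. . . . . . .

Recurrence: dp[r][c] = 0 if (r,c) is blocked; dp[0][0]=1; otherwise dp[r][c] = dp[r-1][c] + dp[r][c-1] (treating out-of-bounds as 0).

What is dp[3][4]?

35

r\c   0   1   2   3   4   5   6
  0   1   1   1   1   1   1   1
  1   1   2   3   4   5   6   7
  2   1   3   6  10  15  21  28
  3   1   4  10  20  35  56  84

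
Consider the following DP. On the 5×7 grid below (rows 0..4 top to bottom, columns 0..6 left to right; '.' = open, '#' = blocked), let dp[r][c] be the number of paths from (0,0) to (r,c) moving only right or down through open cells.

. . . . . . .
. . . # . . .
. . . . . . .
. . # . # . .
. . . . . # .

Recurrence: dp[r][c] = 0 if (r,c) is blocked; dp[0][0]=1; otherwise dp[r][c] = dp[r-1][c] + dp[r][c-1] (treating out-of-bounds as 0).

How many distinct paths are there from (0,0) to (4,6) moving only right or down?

21

r\c   0   1   2   3   4   5   6
  0   1   1   1   1   1   1   1
  1   1   2   3   0   1   2   3
  2   1   3   6   6   7   9  12
  3   1   4   0   6   0   9  21
  4   1   5   5  11  11   0  21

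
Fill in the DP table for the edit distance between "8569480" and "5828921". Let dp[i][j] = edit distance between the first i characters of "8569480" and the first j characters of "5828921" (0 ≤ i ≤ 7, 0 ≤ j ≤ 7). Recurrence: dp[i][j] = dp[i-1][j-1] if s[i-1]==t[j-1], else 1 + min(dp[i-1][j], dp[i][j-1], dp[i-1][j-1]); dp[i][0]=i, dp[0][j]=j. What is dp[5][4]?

4

   ''  5  8  2  8  9  2  1
''  0  1  2  3  4  5  6  7
 8  1  1  1  2  3  4  5  6
 5  2  1  2  2  3  4  5  6
 6  3  2  2  3  3  4  5  6
 9  4  3  3  3  4  3  4  5
 4  5  4  4  4  4  4  4  5
 8  6  5  4  5  4  5  5  5
 0  7  6  5  5  5  5  6  6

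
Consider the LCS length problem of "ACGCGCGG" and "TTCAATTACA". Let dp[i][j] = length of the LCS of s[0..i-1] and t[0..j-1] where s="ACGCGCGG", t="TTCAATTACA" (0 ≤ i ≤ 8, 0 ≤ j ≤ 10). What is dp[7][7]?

   ''  T  T  C  A  A  T  T  A  C  A
''  0  0  0  0  0  0  0  0  0  0  0
 A  0  0  0  0  1  1  1  1  1  1  1
 C  0  0  0  1  1  1  1  1  1  2  2
 G  0  0  0  1  1  1  1  1  1  2  2
 C  0  0  0  1  1  1  1  1  1  2  2
 G  0  0  0  1  1  1  1  1  1  2  2
 C  0  0  0  1  1  1  1  1  1  2  2
 G  0  0  0  1  1  1  1  1  1  2  2
 G  0  0  0  1  1  1  1  1  1  2  2

1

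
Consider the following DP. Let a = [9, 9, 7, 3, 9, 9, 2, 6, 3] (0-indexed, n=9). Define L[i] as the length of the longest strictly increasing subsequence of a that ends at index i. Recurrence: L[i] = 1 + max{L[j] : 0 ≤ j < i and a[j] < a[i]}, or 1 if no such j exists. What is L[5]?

2

   i    0    1    2    3    4    5    6    7    8
a[i]    9    9    7    3    9    9    2    6    3
L[i]    1    1    1    1    2    2    1    2    2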